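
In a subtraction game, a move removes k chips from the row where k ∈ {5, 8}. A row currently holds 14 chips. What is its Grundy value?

0

Compute g(0), g(1), … for moves {5, 8}:
g(0) = mex{} = 0
g(1) = mex{} = 0
g(2) = mex{} = 0
g(3) = mex{} = 0
g(4) = mex{} = 0
g(5) = mex{0} = 1
g(6) = mex{0} = 1
g(7) = mex{0} = 1
g(8) = mex{0} = 1
g(9) = mex{0} = 1
g(10) = mex{0,1} = 2
g(11) = mex{0,1} = 2
g(12) = mex{0,1} = 2
g(13) = mex{1} = 0
g(14) = mex{1} = 0
So g(14) = 0.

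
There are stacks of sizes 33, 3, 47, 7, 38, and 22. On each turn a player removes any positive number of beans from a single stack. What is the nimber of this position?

58

Nim-sum: 33 ^ 3 ^ 47 ^ 7 ^ 38 ^ 22 = 58.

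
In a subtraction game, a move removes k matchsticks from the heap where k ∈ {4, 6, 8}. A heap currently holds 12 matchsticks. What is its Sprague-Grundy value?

0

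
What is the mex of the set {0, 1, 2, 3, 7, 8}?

The values 0, 1, 2, 3 are all present; 4 is the first non-negative integer missing from the set.

4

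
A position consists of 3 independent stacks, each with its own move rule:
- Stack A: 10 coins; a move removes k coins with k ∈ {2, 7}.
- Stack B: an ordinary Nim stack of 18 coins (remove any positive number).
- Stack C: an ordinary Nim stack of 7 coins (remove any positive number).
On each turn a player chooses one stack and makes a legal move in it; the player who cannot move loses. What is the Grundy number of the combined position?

For stack A, compute g(0), g(1), … with moves {2, 7}:
k:     0  1  2  3  4  5  6  7  8  9 10
g(k):  0  0  1  1  0  0  1  1  2  0  0
So g(10) = 0.
Stack B is a plain Nim stack of size 18, so its Grundy value is 18.
Stack C is a plain Nim stack of size 7, so its Grundy value is 7.
By the Sprague-Grundy theorem, the Grundy value of a sum of independent games is the XOR of the component values.
Combined value = 0 ⊕ 18 ⊕ 7 = 21.

21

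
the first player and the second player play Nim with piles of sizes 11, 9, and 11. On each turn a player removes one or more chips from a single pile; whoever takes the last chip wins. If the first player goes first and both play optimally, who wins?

the first player wins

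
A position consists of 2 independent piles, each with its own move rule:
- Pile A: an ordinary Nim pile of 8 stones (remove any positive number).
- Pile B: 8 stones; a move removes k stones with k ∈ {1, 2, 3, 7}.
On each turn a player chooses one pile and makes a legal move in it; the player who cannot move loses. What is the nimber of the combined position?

Pile A is a plain Nim pile of size 8, so its Grundy value is 8.
For pile B, compute g(0), g(1), … with moves {1, 2, 3, 7}:
g(0) = mex{} = 0
g(1) = mex{0} = 1
g(2) = mex{0,1} = 2
g(3) = mex{0,1,2} = 3
g(4) = mex{1,2,3} = 0
g(5) = mex{0,2,3} = 1
g(6) = mex{0,1,3} = 2
g(7) = mex{0,1,2} = 3
g(8) = mex{1,2,3} = 0
So g(8) = 0.
By the Sprague-Grundy theorem, the Grundy value of a sum of independent games is the XOR of the component values.
Combined value = 8 XOR 0 = 8.

8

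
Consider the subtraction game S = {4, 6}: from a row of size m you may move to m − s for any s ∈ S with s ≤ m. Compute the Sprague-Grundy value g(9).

2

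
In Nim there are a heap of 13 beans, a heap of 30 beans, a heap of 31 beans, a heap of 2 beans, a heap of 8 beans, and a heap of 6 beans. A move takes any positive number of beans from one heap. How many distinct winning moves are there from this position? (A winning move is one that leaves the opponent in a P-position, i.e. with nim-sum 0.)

0

Compute the nim-sum pairwise:
13 ⊕ 30 = 19
19 ⊕ 31 = 12
12 ⊕ 2 = 14
14 ⊕ 8 = 6
6 ⊕ 6 = 0
The nim-sum is already 0, so every move leaves a nonzero nim-sum — there are no winning moves.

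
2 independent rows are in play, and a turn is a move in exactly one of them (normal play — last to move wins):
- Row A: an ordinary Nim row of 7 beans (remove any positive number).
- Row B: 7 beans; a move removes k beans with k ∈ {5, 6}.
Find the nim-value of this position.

6

Row A is a plain Nim row of size 7, so its Grundy value is 7.
Build the Grundy sequence for row B with g(k) = mex{g(k−s) : s ∈ {5, 6}, s ≤ k}:
k:     0  1  2  3  4  5  6  7
g(k):  0  0  0  0  0  1  1  1
So g(7) = 1.
By the Sprague-Grundy theorem, the Grundy value of a sum of independent games is the XOR of the component values.
Combined value = 7 ⊕ 1 = 6.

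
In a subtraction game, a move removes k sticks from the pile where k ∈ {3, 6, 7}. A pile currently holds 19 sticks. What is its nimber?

3

Compute g(0), g(1), … for moves {3, 6, 7}:
k:     0  1  2  3  4  5  6  7  8  9 10 11 12 13 14 15 16 17 18 19
g(k):  0  0  0  1  1  1  2  2  2  3  0  0  0  1  1  1  2  2  2  3
So g(19) = 3.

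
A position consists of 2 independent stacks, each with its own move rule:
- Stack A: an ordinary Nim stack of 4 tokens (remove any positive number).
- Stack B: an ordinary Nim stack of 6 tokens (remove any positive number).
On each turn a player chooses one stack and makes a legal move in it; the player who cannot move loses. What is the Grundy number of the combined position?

2

Stack A is a plain Nim stack of size 4, so its Grundy value is 4.
Stack B is a plain Nim stack of size 6, so its Grundy value is 6.
By the Sprague-Grundy theorem, the Grundy value of a sum of independent games is the XOR of the component values.
Combined value = 4 ⊕ 6 = 2.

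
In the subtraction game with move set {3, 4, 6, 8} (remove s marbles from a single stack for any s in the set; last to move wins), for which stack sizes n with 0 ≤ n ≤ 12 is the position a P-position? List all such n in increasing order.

0, 1, 2, 11, 12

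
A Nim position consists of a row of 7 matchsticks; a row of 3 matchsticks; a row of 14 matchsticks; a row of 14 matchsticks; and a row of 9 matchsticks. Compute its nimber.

13

Write each in binary and XOR column by column:
  0111  (7)
  0011  (3)
  1110  (14)
  1110  (14)
  1001  (9)
  ----
  1101  (13)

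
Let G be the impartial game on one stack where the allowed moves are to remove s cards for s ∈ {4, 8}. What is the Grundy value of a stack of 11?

2

Grundy values for subtraction set {4, 8}:
g(0) = mex{} = 0
g(1) = mex{} = 0
g(2) = mex{} = 0
g(3) = mex{} = 0
g(4) = mex{0} = 1
g(5) = mex{0} = 1
g(6) = mex{0} = 1
g(7) = mex{0} = 1
g(8) = mex{0,1} = 2
g(9) = mex{0,1} = 2
g(10) = mex{0,1} = 2
g(11) = mex{0,1} = 2
So g(11) = 2.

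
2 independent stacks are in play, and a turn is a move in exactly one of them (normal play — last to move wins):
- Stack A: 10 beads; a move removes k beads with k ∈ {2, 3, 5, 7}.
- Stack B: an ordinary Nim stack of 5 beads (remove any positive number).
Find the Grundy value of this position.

5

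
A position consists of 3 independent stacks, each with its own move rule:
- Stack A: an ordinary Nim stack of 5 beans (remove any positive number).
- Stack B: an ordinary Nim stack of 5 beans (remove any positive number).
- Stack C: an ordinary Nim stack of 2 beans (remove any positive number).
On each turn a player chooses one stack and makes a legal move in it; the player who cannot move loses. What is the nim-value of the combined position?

2

Stack A is a plain Nim stack of size 5, so its Grundy value is 5.
Stack B is a plain Nim stack of size 5, so its Grundy value is 5.
Stack C is a plain Nim stack of size 2, so its Grundy value is 2.
By the Sprague-Grundy theorem, the Grundy value of a sum of independent games is the XOR of the component values.
Combined value = 5 ⊕ 5 ⊕ 2 = 2.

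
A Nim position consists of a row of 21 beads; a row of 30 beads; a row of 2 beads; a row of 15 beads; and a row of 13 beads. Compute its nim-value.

Write each in binary and XOR column by column:
  10101  (21)
  11110  (30)
  00010  (2)
  01111  (15)
  01101  (13)
  -----
  01011  (11)

11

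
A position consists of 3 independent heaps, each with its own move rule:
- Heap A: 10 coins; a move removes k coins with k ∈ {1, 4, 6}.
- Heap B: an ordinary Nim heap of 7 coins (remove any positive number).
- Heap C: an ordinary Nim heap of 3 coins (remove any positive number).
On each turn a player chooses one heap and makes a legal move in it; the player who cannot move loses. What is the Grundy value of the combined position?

Grundy values for heap A (subtraction set {1, 4, 6}):
k:     0  1  2  3  4  5  6  7  8  9 10
g(k):  0  1  0  1  2  0  1  0  1  2  0
So g(10) = 0.
Heap B is a plain Nim heap of size 7, so its Grundy value is 7.
Heap C is a plain Nim heap of size 3, so its Grundy value is 3.
By the Sprague-Grundy theorem, the Grundy value of a sum of independent games is the XOR of the component values.
Combined value = 0 XOR 7 XOR 3 = 4.

4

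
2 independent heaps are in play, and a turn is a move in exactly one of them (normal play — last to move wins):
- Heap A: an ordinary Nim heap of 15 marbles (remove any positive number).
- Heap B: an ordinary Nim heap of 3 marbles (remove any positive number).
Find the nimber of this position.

12

Heap A is a plain Nim heap of size 15, so its Grundy value is 15.
Heap B is a plain Nim heap of size 3, so its Grundy value is 3.
By the Sprague-Grundy theorem, the Grundy value of a sum of independent games is the XOR of the component values.
Combined value = 15 ⊕ 3 = 12.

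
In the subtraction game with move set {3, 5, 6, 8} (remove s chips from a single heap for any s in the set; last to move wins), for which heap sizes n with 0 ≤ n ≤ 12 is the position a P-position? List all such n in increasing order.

0, 1, 2, 11, 12

Compute g(0), g(1), … for moves {3, 5, 6, 8}:
g(0) = mex{} = 0
g(1) = mex{} = 0
g(2) = mex{} = 0
g(3) = mex{0} = 1
g(4) = mex{0} = 1
g(5) = mex{0} = 1
g(6) = mex{0,1} = 2
g(7) = mex{0,1} = 2
g(8) = mex{0,1} = 2
g(9) = mex{0,1,2} = 3
g(10) = mex{0,1,2} = 3
g(11) = mex{1,2} = 0
g(12) = mex{1,2,3} = 0
The P-positions (g = 0) in 0..12 are 0, 1, 2, 11, 12.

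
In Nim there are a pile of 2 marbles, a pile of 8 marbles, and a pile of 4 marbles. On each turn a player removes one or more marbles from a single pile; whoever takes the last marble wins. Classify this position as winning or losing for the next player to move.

Compute the nim-sum pairwise:
2 ⊕ 8 = 10
10 ⊕ 4 = 14
The nim-sum is 14 ≠ 0, so this is an N-position: the player to move can win.

Winning position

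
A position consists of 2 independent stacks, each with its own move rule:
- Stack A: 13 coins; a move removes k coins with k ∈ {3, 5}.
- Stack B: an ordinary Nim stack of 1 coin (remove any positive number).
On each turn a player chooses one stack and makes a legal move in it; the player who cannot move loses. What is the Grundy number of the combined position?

0

For stack A, compute g(0), g(1), … with moves {3, 5}:
k:     0  1  2  3  4  5  6  7  8  9 10 11 12 13
g(k):  0  0  0  1  1  1  2  2  0  0  0  1  1  1
So g(13) = 1.
Stack B is a plain Nim stack of size 1, so its Grundy value is 1.
The value of a disjunctive sum is the nim-sum of the parts.
Combined value = 1 ⊕ 1 = 0.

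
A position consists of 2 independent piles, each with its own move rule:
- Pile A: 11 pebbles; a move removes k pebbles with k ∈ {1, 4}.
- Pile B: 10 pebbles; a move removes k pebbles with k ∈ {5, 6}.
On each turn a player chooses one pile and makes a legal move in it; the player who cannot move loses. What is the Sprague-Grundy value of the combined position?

Grundy values for pile A (subtraction set {1, 4}):
k:     0  1  2  3  4  5  6  7  8  9 10 11
g(k):  0  1  0  1  2  0  1  0  1  2  0  1
So g(11) = 1.
Build the Grundy sequence for pile B with g(k) = mex{g(k−s) : s ∈ {5, 6}, s ≤ k}:
k:     0  1  2  3  4  5  6  7  8  9 10
g(k):  0  0  0  0  0  1  1  1  1  1  2
So g(10) = 2.
The value of a disjunctive sum is the nim-sum of the parts.
Combined value = 1 ⊕ 2 = 3.

3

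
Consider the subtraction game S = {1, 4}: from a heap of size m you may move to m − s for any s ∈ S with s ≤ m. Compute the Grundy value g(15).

0

Build the Grundy sequence with g(k) = mex{g(k−s) : s ∈ {1, 4}, s ≤ k}:
k:     0  1  2  3  4  5  6  7  8  9 10 11 12 13 14 15
g(k):  0  1  0  1  2  0  1  0  1  2  0  1  0  1  2  0
So g(15) = 0.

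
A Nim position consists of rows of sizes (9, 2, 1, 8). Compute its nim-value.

2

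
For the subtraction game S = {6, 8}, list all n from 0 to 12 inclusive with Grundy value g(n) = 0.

0, 1, 2, 3, 4, 5

Build the Grundy sequence with g(k) = mex{g(k−s) : s ∈ {6, 8}, s ≤ k}:
k:     0  1  2  3  4  5  6  7  8  9 10 11 12
g(k):  0  0  0  0  0  0  1  1  1  1  1  1  2
The P-positions (g = 0) in 0..12 are 0, 1, 2, 3, 4, 5.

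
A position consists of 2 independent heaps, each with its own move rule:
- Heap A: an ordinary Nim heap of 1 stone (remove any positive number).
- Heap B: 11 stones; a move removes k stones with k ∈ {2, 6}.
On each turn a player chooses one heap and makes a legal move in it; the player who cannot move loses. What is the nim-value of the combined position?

0

Heap A is a plain Nim heap of size 1, so its Grundy value is 1.
Build the Grundy sequence for heap B with g(k) = mex{g(k−s) : s ∈ {2, 6}, s ≤ k}:
k:     0  1  2  3  4  5  6  7  8  9 10 11
g(k):  0  0  1  1  0  0  1  1  0  0  1  1
So g(11) = 1.
The value of a disjunctive sum is the nim-sum of the parts.
Combined value = 1 XOR 1 = 0.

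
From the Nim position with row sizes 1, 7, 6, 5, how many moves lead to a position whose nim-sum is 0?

Nim-sum: 1 ⊕ 7 ⊕ 6 ⊕ 5 = 5.
The overall nim-sum is X = 5. A row of size p has a winning move iff p XOR X < p (reduce it to p XOR X).
  1: 1 XOR 5 = 4 ≥ 1 — no move.
  7: 7 XOR 5 = 2 < 7 — winning move (to 2).
  6: 6 XOR 5 = 3 < 6 — winning move (to 3).
  5: 5 XOR 5 = 0 < 5 — winning move (to 0).
That gives 3 winning moves.

3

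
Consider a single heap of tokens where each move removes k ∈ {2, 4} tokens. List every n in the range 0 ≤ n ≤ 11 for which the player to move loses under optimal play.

0, 1, 6, 7

Compute g(0), g(1), … for moves {2, 4}:
k:     0  1  2  3  4  5  6  7  8  9 10 11
g(k):  0  0  1  1  2  2  0  0  1  1  2  2
The P-positions (g = 0) in 0..11 are 0, 1, 6, 7.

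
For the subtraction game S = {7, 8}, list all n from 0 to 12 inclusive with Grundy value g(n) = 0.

0, 1, 2, 3, 4, 5, 6

Grundy values for subtraction set {7, 8}:
k:     0  1  2  3  4  5  6  7  8  9 10 11 12
g(k):  0  0  0  0  0  0  0  1  1  1  1  1  1
The P-positions (g = 0) in 0..12 are 0, 1, 2, 3, 4, 5, 6.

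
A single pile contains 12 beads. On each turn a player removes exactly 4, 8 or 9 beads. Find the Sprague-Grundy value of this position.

3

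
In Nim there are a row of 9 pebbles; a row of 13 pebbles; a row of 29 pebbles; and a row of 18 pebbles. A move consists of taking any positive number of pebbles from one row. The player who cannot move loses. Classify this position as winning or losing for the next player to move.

Winning position

In binary:
  01001  (9)
  01101  (13)
  11101  (29)
  10010  (18)
  -----
  01011  (11)
The nim-sum is 11 ≠ 0, so this is an N-position: the player to move can win.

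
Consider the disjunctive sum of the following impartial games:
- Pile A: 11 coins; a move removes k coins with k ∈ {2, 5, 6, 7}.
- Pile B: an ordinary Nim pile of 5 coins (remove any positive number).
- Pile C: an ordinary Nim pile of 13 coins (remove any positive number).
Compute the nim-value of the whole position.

For pile A, compute g(0), g(1), … with moves {2, 5, 6, 7}:
g(0) = mex{} = 0
g(1) = mex{} = 0
g(2) = mex{0} = 1
g(3) = mex{0} = 1
g(4) = mex{1} = 0
g(5) = mex{0,1} = 2
g(6) = mex{0} = 1
g(7) = mex{0,1,2} = 3
g(8) = mex{0,1} = 2
g(9) = mex{0,1,3} = 2
g(10) = mex{0,1,2} = 3
g(11) = mex{0,1,2} = 3
So g(11) = 3.
Pile B is a plain Nim pile of size 5, so its Grundy value is 5.
Pile C is a plain Nim pile of size 13, so its Grundy value is 13.
By the Sprague-Grundy theorem, the Grundy value of a sum of independent games is the XOR of the component values.
Combined value = 3 XOR 5 XOR 13 = 11.

11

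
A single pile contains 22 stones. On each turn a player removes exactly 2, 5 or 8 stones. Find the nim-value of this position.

Grundy values for subtraction set {2, 5, 8}:
k:     0  1  2  3  4  5  6  7  8  9 10 11 12 13 14 15 16 17 18 19 20 21 22
g(k):  0  0  1  1  0  2  1  0  2  1  0  0  1  1  0  2  1  0  2  1  0  0  1
So g(22) = 1.

1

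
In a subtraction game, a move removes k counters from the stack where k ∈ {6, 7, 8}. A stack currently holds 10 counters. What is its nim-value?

Grundy values for subtraction set {6, 7, 8}:
g(0) = mex{} = 0
g(1) = mex{} = 0
g(2) = mex{} = 0
g(3) = mex{} = 0
g(4) = mex{} = 0
g(5) = mex{} = 0
g(6) = mex{0} = 1
g(7) = mex{0} = 1
g(8) = mex{0} = 1
g(9) = mex{0} = 1
g(10) = mex{0} = 1
So g(10) = 1.

1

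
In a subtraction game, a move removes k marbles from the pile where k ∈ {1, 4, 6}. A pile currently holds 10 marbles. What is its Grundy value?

Compute g(0), g(1), … for moves {1, 4, 6}:
g(0) = mex{} = 0
g(1) = mex{0} = 1
g(2) = mex{1} = 0
g(3) = mex{0} = 1
g(4) = mex{0,1} = 2
g(5) = mex{1,2} = 0
g(6) = mex{0} = 1
g(7) = mex{1} = 0
g(8) = mex{0,2} = 1
g(9) = mex{0,1} = 2
g(10) = mex{1,2} = 0
So g(10) = 0.

0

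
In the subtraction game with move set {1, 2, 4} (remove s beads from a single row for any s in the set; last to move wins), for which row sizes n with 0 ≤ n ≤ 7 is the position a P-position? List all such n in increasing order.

0, 3, 6

Build the Grundy sequence with g(k) = mex{g(k−s) : s ∈ {1, 2, 4}, s ≤ k}:
k:     0  1  2  3  4  5  6  7
g(k):  0  1  2  0  1  2  0  1
The P-positions (g = 0) in 0..7 are 0, 3, 6.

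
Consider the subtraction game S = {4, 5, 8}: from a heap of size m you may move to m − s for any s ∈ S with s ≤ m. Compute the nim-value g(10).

Build the Grundy sequence with g(k) = mex{g(k−s) : s ∈ {4, 5, 8}, s ≤ k}:
g(0) = mex{} = 0
g(1) = mex{} = 0
g(2) = mex{} = 0
g(3) = mex{} = 0
g(4) = mex{0} = 1
g(5) = mex{0} = 1
g(6) = mex{0} = 1
g(7) = mex{0} = 1
g(8) = mex{0,1} = 2
g(9) = mex{0,1} = 2
g(10) = mex{0,1} = 2
So g(10) = 2.

2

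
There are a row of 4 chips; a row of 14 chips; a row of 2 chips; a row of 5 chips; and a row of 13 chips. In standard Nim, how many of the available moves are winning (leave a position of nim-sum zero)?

Bitwise XOR of the heap sizes:
  0100  (4)
  1110  (14)
  0010  (2)
  0101  (5)
  1101  (13)
  ----
  0000  (0)
The nim-sum is already 0, so every move leaves a nonzero nim-sum — there are no winning moves.

0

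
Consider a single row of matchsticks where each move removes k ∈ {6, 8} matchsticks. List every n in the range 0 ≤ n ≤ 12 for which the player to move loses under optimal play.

0, 1, 2, 3, 4, 5

Build the Grundy sequence with g(k) = mex{g(k−s) : s ∈ {6, 8}, s ≤ k}:
g(0) = mex{} = 0
g(1) = mex{} = 0
g(2) = mex{} = 0
g(3) = mex{} = 0
g(4) = mex{} = 0
g(5) = mex{} = 0
g(6) = mex{0} = 1
g(7) = mex{0} = 1
g(8) = mex{0} = 1
g(9) = mex{0} = 1
g(10) = mex{0} = 1
g(11) = mex{0} = 1
g(12) = mex{0,1} = 2
The P-positions (g = 0) in 0..12 are 0, 1, 2, 3, 4, 5.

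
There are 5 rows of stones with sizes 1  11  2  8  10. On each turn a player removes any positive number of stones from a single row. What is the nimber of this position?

10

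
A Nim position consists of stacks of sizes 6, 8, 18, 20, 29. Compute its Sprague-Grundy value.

Nim-sum: 6 ^ 8 ^ 18 ^ 20 ^ 29 = 21.

21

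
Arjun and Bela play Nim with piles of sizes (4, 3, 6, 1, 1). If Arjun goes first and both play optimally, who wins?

In binary:
  100  (4)
  011  (3)
  110  (6)
  001  (1)
  001  (1)
  ---
  001  (1)
The nim-sum is 1 ≠ 0, so this is an N-position: the player to move can win; Arjun has a winning move.

Arjun wins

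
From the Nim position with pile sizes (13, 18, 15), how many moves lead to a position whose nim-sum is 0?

Bitwise XOR of the heap sizes:
  01101  (13)
  10010  (18)
  01111  (15)
  -----
  10000  (16)
The overall nim-sum is X = 16. A pile of size p has a winning move iff p XOR X < p (reduce it to p XOR X).
  13: 13 XOR 16 = 29 ≥ 13 — no move.
  18: 18 XOR 16 = 2 < 18 — winning move (to 2).
  15: 15 XOR 16 = 31 ≥ 15 — no move.
That gives 1 winning move.

1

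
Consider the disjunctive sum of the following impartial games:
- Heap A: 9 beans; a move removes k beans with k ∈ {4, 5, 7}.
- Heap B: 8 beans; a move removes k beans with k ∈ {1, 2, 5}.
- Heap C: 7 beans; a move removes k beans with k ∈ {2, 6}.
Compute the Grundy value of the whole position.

1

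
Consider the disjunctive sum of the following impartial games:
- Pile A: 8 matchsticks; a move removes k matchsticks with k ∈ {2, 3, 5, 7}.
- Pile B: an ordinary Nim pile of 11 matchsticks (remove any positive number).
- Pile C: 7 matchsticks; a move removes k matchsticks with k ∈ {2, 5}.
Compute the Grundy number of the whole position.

15

Build the Grundy sequence for pile A with g(k) = mex{g(k−s) : s ∈ {2, 3, 5, 7}, s ≤ k}:
k:     0  1  2  3  4  5  6  7  8
g(k):  0  0  1  1  2  2  3  3  4
So g(8) = 4.
Pile B is a plain Nim pile of size 11, so its Grundy value is 11.
For pile C, compute g(0), g(1), … with moves {2, 5}:
g(0) = mex{} = 0
g(1) = mex{} = 0
g(2) = mex{0} = 1
g(3) = mex{0} = 1
g(4) = mex{1} = 0
g(5) = mex{0,1} = 2
g(6) = mex{0} = 1
g(7) = mex{1,2} = 0
So g(7) = 0.
The value of a disjunctive sum is the nim-sum of the parts.
Combined value = 4 ⊕ 11 ⊕ 0 = 15.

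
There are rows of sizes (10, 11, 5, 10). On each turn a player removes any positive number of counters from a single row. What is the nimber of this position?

14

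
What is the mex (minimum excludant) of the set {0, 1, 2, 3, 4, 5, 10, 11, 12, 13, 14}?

The values 0, 1, 2, 3, 4, 5 are all present; 6 is the first non-negative integer missing from the set.

6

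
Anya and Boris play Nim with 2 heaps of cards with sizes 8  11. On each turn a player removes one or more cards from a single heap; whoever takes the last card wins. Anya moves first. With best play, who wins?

Nim-sum: 8 XOR 11 = 3.
The nim-sum is 3 ≠ 0, so this is an N-position: the player to move can win; Anya has a winning move.

Anya wins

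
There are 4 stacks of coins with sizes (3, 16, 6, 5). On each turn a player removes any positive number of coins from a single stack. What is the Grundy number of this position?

16

Compute the nim-sum pairwise:
3 ^ 16 = 19
19 ^ 6 = 21
21 ^ 5 = 16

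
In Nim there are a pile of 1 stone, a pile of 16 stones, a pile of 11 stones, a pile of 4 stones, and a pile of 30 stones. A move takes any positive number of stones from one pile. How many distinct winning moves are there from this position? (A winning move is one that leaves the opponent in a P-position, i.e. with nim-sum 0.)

0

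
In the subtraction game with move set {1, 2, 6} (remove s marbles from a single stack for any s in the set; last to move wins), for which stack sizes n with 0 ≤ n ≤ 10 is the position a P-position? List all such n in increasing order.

0, 3, 7, 10

Compute g(0), g(1), … for moves {1, 2, 6}:
k:     0  1  2  3  4  5  6  7  8  9 10
g(k):  0  1  2  0  1  2  3  0  1  2  0
The P-positions (g = 0) in 0..10 are 0, 3, 7, 10.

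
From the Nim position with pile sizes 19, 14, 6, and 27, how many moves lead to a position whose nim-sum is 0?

0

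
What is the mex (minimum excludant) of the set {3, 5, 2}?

0

0 is not in the set, so the mex is 0.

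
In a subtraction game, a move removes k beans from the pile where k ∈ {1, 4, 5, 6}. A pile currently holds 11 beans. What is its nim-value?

0

Grundy values for subtraction set {1, 4, 5, 6}:
k:     0  1  2  3  4  5  6  7  8  9 10 11
g(k):  0  1  0  1  2  3  2  3  4  0  1  0
So g(11) = 0.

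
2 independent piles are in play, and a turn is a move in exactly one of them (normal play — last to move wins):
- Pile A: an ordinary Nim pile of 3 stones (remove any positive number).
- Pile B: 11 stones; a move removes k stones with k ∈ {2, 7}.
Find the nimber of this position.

Pile A is a plain Nim pile of size 3, so its Grundy value is 3.
Grundy values for pile B (subtraction set {2, 7}):
g(0) = mex{} = 0
g(1) = mex{} = 0
g(2) = mex{0} = 1
g(3) = mex{0} = 1
g(4) = mex{1} = 0
g(5) = mex{1} = 0
g(6) = mex{0} = 1
g(7) = mex{0} = 1
g(8) = mex{0,1} = 2
g(9) = mex{1} = 0
g(10) = mex{1,2} = 0
g(11) = mex{0} = 1
So g(11) = 1.
The value of a disjunctive sum is the nim-sum of the parts.
Combined value = 3 ⊕ 1 = 2.

2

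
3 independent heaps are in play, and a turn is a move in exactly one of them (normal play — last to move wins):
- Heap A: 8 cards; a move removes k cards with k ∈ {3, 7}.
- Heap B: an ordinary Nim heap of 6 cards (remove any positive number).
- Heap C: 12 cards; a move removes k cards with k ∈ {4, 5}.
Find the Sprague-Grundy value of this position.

4

Grundy values for heap A (subtraction set {3, 7}):
g(0) = mex{} = 0
g(1) = mex{} = 0
g(2) = mex{} = 0
g(3) = mex{0} = 1
g(4) = mex{0} = 1
g(5) = mex{0} = 1
g(6) = mex{1} = 0
g(7) = mex{0,1} = 2
g(8) = mex{0,1} = 2
So g(8) = 2.
Heap B is a plain Nim heap of size 6, so its Grundy value is 6.
Grundy values for heap C (subtraction set {4, 5}):
g(0) = mex{} = 0
g(1) = mex{} = 0
g(2) = mex{} = 0
g(3) = mex{} = 0
g(4) = mex{0} = 1
g(5) = mex{0} = 1
g(6) = mex{0} = 1
g(7) = mex{0} = 1
g(8) = mex{0,1} = 2
g(9) = mex{1} = 0
g(10) = mex{1} = 0
g(11) = mex{1} = 0
g(12) = mex{1,2} = 0
So g(12) = 0.
The value of a disjunctive sum is the nim-sum of the parts.
Combined value = 2 XOR 6 XOR 0 = 4.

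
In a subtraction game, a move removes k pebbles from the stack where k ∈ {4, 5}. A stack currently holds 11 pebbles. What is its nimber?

0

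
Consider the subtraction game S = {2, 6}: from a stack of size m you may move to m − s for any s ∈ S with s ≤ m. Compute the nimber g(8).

0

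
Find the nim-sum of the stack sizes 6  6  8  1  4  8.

5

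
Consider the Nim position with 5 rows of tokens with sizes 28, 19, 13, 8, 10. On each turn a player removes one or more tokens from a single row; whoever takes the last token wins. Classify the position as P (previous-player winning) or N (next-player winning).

P-position

Write each in binary and XOR column by column:
  11100  (28)
  10011  (19)
  01101  (13)
  01000  (8)
  01010  (10)
  -----
  00000  (0)
The nim-sum is 0, so this is a P-position: the player to move is in a losing position under optimal play.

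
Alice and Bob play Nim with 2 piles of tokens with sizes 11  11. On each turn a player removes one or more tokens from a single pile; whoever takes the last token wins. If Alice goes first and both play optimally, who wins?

Compute the nim-sum pairwise:
11 ⊕ 11 = 0
The nim-sum is 0, so this is a P-position: the player to move is in a losing position under optimal play; Alice is about to move from it and so loses — Bob wins.

Bob wins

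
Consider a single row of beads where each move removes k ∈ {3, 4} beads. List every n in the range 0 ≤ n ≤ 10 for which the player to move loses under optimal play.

0, 1, 2, 7, 8, 9

Grundy values for subtraction set {3, 4}:
k:     0  1  2  3  4  5  6  7  8  9 10
g(k):  0  0  0  1  1  1  2  0  0  0  1
The P-positions (g = 0) in 0..10 are 0, 1, 2, 7, 8, 9.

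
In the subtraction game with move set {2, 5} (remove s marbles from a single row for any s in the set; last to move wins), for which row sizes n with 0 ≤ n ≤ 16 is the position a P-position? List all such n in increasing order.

0, 1, 4, 7, 8, 11, 14, 15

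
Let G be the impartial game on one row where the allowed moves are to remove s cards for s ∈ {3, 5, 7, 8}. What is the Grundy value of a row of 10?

Grundy values for subtraction set {3, 5, 7, 8}:
k:     0  1  2  3  4  5  6  7  8  9 10
g(k):  0  0  0  1  1  1  2  2  2  3  3
So g(10) = 3.

3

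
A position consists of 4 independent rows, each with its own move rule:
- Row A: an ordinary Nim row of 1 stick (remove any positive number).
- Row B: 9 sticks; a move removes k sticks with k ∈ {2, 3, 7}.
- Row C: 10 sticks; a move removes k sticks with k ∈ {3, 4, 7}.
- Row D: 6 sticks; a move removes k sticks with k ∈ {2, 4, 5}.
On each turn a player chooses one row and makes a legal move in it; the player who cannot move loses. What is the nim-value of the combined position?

Row A is a plain Nim row of size 1, so its Grundy value is 1.
Build the Grundy sequence for row B with g(k) = mex{g(k−s) : s ∈ {2, 3, 7}, s ≤ k}:
g(0) = mex{} = 0
g(1) = mex{} = 0
g(2) = mex{0} = 1
g(3) = mex{0} = 1
g(4) = mex{0,1} = 2
g(5) = mex{1} = 0
g(6) = mex{1,2} = 0
g(7) = mex{0,2} = 1
g(8) = mex{0} = 1
g(9) = mex{0,1} = 2
So g(9) = 2.
Grundy values for row C (subtraction set {3, 4, 7}):
g(0) = mex{} = 0
g(1) = mex{} = 0
g(2) = mex{} = 0
g(3) = mex{0} = 1
g(4) = mex{0} = 1
g(5) = mex{0} = 1
g(6) = mex{0,1} = 2
g(7) = mex{0,1} = 2
g(8) = mex{0,1} = 2
g(9) = mex{0,1,2} = 3
g(10) = mex{1,2} = 0
So g(10) = 0.
Grundy values for row D (subtraction set {2, 4, 5}):
g(0) = mex{} = 0
g(1) = mex{} = 0
g(2) = mex{0} = 1
g(3) = mex{0} = 1
g(4) = mex{0,1} = 2
g(5) = mex{0,1} = 2
g(6) = mex{0,1,2} = 3
So g(6) = 3.
By the Sprague-Grundy theorem, the Grundy value of a sum of independent games is the XOR of the component values.
Combined value = 1 ⊕ 2 ⊕ 0 ⊕ 3 = 0.

0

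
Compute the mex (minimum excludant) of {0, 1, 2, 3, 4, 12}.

The values 0, 1, 2, 3, 4 are all present; 5 is the first non-negative integer missing from the set.

5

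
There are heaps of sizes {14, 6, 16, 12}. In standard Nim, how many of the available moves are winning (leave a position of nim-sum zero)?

1

Compute the nim-sum pairwise:
14 ⊕ 6 = 8
8 ⊕ 16 = 24
24 ⊕ 12 = 20
The overall nim-sum is X = 20. A heap of size p has a winning move iff p XOR X < p (reduce it to p XOR X).
  14: 14 XOR 20 = 26 ≥ 14 — no move.
  6: 6 XOR 20 = 18 ≥ 6 — no move.
  16: 16 XOR 20 = 4 < 16 — winning move (to 4).
  12: 12 XOR 20 = 24 ≥ 12 — no move.
That gives 1 winning move.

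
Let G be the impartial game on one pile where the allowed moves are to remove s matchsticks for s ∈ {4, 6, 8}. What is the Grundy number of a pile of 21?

Compute g(0), g(1), … for moves {4, 6, 8}:
k:     0  1  2  3  4  5  6  7  8  9 10 11 12 13 14 15 16 17 18 19 20 21
g(k):  0  0  0  0  1  1  1  1  2  2  2  2  0  0  0  0  1  1  1  1  2  2
So g(21) = 2.

2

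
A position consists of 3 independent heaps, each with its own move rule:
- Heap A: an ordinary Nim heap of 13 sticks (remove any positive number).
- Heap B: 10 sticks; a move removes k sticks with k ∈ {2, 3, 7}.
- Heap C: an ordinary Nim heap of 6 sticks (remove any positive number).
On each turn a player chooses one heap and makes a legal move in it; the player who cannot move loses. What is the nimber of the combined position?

11

Heap A is a plain Nim heap of size 13, so its Grundy value is 13.
Grundy values for heap B (subtraction set {2, 3, 7}):
g(0) = mex{} = 0
g(1) = mex{} = 0
g(2) = mex{0} = 1
g(3) = mex{0} = 1
g(4) = mex{0,1} = 2
g(5) = mex{1} = 0
g(6) = mex{1,2} = 0
g(7) = mex{0,2} = 1
g(8) = mex{0} = 1
g(9) = mex{0,1} = 2
g(10) = mex{1} = 0
So g(10) = 0.
Heap C is a plain Nim heap of size 6, so its Grundy value is 6.
By the Sprague-Grundy theorem, the Grundy value of a sum of independent games is the XOR of the component values.
Combined value = 13 XOR 0 XOR 6 = 11.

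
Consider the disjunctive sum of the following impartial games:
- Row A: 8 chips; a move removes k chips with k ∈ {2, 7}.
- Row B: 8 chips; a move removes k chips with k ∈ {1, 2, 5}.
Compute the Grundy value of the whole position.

For row A, compute g(0), g(1), … with moves {2, 7}:
k:     0  1  2  3  4  5  6  7  8
g(k):  0  0  1  1  0  0  1  1  2
So g(8) = 2.
For row B, compute g(0), g(1), … with moves {1, 2, 5}:
g(0) = mex{} = 0
g(1) = mex{0} = 1
g(2) = mex{0,1} = 2
g(3) = mex{1,2} = 0
g(4) = mex{0,2} = 1
g(5) = mex{0,1} = 2
g(6) = mex{1,2} = 0
g(7) = mex{0,2} = 1
g(8) = mex{0,1} = 2
So g(8) = 2.
The value of a disjunctive sum is the nim-sum of the parts.
Combined value = 2 ⊕ 2 = 0.

0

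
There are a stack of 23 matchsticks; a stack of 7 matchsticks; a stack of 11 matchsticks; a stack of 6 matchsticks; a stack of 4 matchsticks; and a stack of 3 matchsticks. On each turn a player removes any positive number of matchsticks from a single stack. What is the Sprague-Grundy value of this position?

Compute the nim-sum pairwise:
23 XOR 7 = 16
16 XOR 11 = 27
27 XOR 6 = 29
29 XOR 4 = 25
25 XOR 3 = 26

26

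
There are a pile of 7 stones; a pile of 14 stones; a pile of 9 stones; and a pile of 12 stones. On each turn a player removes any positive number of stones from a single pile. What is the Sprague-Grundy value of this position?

Nim-sum: 7 ⊕ 14 ⊕ 9 ⊕ 12 = 12.

12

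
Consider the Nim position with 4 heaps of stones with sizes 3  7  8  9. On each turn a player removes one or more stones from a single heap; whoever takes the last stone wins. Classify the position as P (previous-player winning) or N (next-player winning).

In binary:
  0011  (3)
  0111  (7)
  1000  (8)
  1001  (9)
  ----
  0101  (5)
The nim-sum is 5 ≠ 0, so this is an N-position: the player to move can win.

N-position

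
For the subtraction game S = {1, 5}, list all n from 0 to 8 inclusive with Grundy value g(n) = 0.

0, 2, 4, 6, 8

Grundy values for subtraction set {1, 5}:
k:     0  1  2  3  4  5  6  7  8
g(k):  0  1  0  1  0  1  0  1  0
The P-positions (g = 0) in 0..8 are 0, 2, 4, 6, 8.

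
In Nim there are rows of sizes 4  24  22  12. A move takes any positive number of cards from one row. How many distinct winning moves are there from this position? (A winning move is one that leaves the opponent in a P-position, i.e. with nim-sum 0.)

3

Bitwise XOR of the heap sizes:
  00100  (4)
  11000  (24)
  10110  (22)
  01100  (12)
  -----
  00110  (6)
The overall nim-sum is X = 6. A row of size p has a winning move iff p XOR X < p (reduce it to p XOR X).
  4: 4 XOR 6 = 2 < 4 — winning move (to 2).
  24: 24 XOR 6 = 30 ≥ 24 — no move.
  22: 22 XOR 6 = 16 < 22 — winning move (to 16).
  12: 12 XOR 6 = 10 < 12 — winning move (to 10).
That gives 3 winning moves.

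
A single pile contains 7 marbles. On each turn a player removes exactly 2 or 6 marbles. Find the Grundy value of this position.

Build the Grundy sequence with g(k) = mex{g(k−s) : s ∈ {2, 6}, s ≤ k}:
g(0) = mex{} = 0
g(1) = mex{} = 0
g(2) = mex{0} = 1
g(3) = mex{0} = 1
g(4) = mex{1} = 0
g(5) = mex{1} = 0
g(6) = mex{0} = 1
g(7) = mex{0} = 1
So g(7) = 1.

1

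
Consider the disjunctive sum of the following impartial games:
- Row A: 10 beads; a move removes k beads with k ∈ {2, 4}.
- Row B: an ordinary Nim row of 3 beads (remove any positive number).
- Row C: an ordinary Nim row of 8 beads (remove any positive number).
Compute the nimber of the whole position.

Grundy values for row A (subtraction set {2, 4}):
k:     0  1  2  3  4  5  6  7  8  9 10
g(k):  0  0  1  1  2  2  0  0  1  1  2
So g(10) = 2.
Row B is a plain Nim row of size 3, so its Grundy value is 3.
Row C is a plain Nim row of size 8, so its Grundy value is 8.
By the Sprague-Grundy theorem, the Grundy value of a sum of independent games is the XOR of the component values.
Combined value = 2 ⊕ 3 ⊕ 8 = 9.

9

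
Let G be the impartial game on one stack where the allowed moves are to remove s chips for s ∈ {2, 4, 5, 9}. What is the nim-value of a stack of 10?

Compute g(0), g(1), … for moves {2, 4, 5, 9}:
g(0) = mex{} = 0
g(1) = mex{} = 0
g(2) = mex{0} = 1
g(3) = mex{0} = 1
g(4) = mex{0,1} = 2
g(5) = mex{0,1} = 2
g(6) = mex{0,1,2} = 3
g(7) = mex{1,2} = 0
g(8) = mex{1,2,3} = 0
g(9) = mex{0,2} = 1
g(10) = mex{0,2,3} = 1
So g(10) = 1.

1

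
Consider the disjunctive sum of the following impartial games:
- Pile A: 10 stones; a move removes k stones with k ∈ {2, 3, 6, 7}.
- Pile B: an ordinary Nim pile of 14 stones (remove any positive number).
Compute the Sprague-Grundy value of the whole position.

14

For pile A, compute g(0), g(1), … with moves {2, 3, 6, 7}:
k:     0  1  2  3  4  5  6  7  8  9 10
g(k):  0  0  1  1  2  0  3  1  2  0  0
So g(10) = 0.
Pile B is a plain Nim pile of size 14, so its Grundy value is 14.
By the Sprague-Grundy theorem, the Grundy value of a sum of independent games is the XOR of the component values.
Combined value = 0 ⊕ 14 = 14.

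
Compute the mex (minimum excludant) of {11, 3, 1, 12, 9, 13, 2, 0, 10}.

The values 0, 1, 2, 3 are all present; 4 is the first non-negative integer missing from the set.

4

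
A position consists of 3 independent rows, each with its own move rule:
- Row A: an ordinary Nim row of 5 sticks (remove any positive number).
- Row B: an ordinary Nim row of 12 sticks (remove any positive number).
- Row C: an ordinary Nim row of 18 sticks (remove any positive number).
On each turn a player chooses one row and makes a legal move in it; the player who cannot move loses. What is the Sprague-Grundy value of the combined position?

27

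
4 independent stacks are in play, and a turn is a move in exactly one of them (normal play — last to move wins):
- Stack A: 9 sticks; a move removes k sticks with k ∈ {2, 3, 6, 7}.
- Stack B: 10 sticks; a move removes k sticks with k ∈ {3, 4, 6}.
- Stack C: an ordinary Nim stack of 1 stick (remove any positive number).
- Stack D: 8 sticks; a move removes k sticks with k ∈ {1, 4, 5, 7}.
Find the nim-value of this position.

1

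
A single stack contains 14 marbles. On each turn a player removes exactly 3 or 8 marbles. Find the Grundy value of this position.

1

Build the Grundy sequence with g(k) = mex{g(k−s) : s ∈ {3, 8}, s ≤ k}:
g(0) = mex{} = 0
g(1) = mex{} = 0
g(2) = mex{} = 0
g(3) = mex{0} = 1
g(4) = mex{0} = 1
g(5) = mex{0} = 1
g(6) = mex{1} = 0
g(7) = mex{1} = 0
g(8) = mex{0,1} = 2
g(9) = mex{0} = 1
g(10) = mex{0} = 1
g(11) = mex{1,2} = 0
g(12) = mex{1} = 0
g(13) = mex{1} = 0
g(14) = mex{0} = 1
So g(14) = 1.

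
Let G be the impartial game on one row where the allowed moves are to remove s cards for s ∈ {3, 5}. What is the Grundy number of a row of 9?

Grundy values for subtraction set {3, 5}:
k:     0  1  2  3  4  5  6  7  8  9
g(k):  0  0  0  1  1  1  2  2  0  0
So g(9) = 0.

0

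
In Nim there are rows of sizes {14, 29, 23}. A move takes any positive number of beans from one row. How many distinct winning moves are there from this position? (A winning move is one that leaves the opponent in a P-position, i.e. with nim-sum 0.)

In binary:
  01110  (14)
  11101  (29)
  10111  (23)
  -----
  00100  (4)
The overall nim-sum is X = 4. A row of size p has a winning move iff p XOR X < p (reduce it to p XOR X).
  14: 14 XOR 4 = 10 < 14 — winning move (to 10).
  29: 29 XOR 4 = 25 < 29 — winning move (to 25).
  23: 23 XOR 4 = 19 < 23 — winning move (to 19).
That gives 3 winning moves.

3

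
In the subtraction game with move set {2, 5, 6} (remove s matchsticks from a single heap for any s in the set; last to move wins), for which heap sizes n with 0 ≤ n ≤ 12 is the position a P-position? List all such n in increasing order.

Compute g(0), g(1), … for moves {2, 5, 6}:
g(0) = mex{} = 0
g(1) = mex{} = 0
g(2) = mex{0} = 1
g(3) = mex{0} = 1
g(4) = mex{1} = 0
g(5) = mex{0,1} = 2
g(6) = mex{0} = 1
g(7) = mex{0,1,2} = 3
g(8) = mex{1} = 0
g(9) = mex{0,1,3} = 2
g(10) = mex{0,2} = 1
g(11) = mex{1,2} = 0
g(12) = mex{1,3} = 0
The P-positions (g = 0) in 0..12 are 0, 1, 4, 8, 11, 12.

0, 1, 4, 8, 11, 12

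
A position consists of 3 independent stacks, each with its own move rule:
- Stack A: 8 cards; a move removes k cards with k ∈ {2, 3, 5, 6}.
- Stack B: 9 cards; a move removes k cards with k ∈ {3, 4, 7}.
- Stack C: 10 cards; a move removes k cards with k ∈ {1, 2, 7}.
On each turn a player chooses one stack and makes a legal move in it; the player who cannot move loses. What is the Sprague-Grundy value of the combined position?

2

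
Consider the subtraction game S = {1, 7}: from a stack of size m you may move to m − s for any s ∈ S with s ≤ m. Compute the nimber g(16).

Compute g(0), g(1), … for moves {1, 7}:
k:     0  1  2  3  4  5  6  7  8  9 10 11 12 13 14 15 16
g(k):  0  1  0  1  0  1  0  1  0  1  0  1  0  1  0  1  0
So g(16) = 0.

0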